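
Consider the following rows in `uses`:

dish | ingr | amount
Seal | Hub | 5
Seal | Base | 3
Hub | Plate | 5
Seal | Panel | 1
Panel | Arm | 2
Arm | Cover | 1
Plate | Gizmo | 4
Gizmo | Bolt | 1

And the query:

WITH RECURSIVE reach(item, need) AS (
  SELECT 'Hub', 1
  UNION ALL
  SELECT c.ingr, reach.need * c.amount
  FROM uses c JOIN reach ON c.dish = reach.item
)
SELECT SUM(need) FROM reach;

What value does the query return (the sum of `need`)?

46

Base: (Hub, need=1).
Iteration 1: components of {Hub} -> Plate = 1*5 = 5.
Iteration 2: components of {Plate} -> Gizmo = 5*4 = 20.
Iteration 3: components of {Gizmo} -> Bolt = 20*1 = 20.
Iteration 4: no further components; recursion stops.
SUM(need) = 1 + 5 + 20 + 20 = 46.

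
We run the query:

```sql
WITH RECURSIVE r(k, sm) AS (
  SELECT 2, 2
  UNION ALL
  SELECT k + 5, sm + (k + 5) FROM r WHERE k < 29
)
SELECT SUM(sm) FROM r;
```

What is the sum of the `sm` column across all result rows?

Base: k=2, sm=2.
Iteration 1: 2 < 29 holds -> k = 2 + 5 = 7, sm = 2 + 7 = 9.
Iteration 2: 7 < 29 holds -> k = 7 + 5 = 12, sm = 9 + 12 = 21.
Iteration 3: 12 < 29 holds -> k = 12 + 5 = 17, sm = 21 + 17 = 38.
Iteration 4: 17 < 29 holds -> k = 17 + 5 = 22, sm = 38 + 22 = 60.
Iteration 5: 22 < 29 holds -> k = 22 + 5 = 27, sm = 60 + 27 = 87.
Iteration 6: 27 < 29 holds -> k = 27 + 5 = 32, sm = 87 + 32 = 119.
Iteration 7: 32 < 29 fails; recursion stops.
SUM(sm) = 2 + 9 + 21 + 38 + 60 + 87 + 119 = 336.

336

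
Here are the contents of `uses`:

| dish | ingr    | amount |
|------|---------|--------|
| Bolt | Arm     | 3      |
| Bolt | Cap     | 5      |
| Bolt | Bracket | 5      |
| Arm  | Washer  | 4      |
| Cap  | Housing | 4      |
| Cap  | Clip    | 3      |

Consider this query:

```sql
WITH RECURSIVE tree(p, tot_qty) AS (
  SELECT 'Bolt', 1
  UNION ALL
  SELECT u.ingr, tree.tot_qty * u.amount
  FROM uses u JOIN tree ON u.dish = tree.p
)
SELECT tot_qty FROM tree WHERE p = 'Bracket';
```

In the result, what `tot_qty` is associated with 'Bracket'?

5

Base: (Bolt, tot_qty=1).
Iteration 1: components of {Bolt} -> Arm = 1*3 = 3, Bracket = 1*5 = 5, Cap = 1*5 = 5.
Iteration 2: components of {Arm,Bracket,Cap} -> Clip = 5*3 = 15, Housing = 5*4 = 20, Washer = 3*4 = 12.
Iteration 3: no further components; recursion stops.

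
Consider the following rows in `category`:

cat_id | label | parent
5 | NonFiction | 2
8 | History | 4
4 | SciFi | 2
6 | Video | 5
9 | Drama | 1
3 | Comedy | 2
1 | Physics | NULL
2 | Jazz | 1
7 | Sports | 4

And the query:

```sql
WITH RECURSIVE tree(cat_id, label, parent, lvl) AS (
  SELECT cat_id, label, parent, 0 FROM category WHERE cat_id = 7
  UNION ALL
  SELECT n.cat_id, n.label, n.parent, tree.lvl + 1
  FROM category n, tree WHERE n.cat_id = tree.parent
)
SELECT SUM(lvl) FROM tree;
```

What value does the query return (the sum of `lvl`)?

6

Base: cat_id=7 (Sports), parent=4, lvl 0.
Iteration 1: join on cat_id=4 -> SciFi (id 4, parent=2, lvl 1).
Iteration 2: join on cat_id=2 -> Jazz (id 2, parent=1, lvl 2).
Iteration 3: join on cat_id=1 -> Physics (id 1, parent=NULL, lvl 3).
Iteration 4: parent is NULL; no match; recursion stops.
SUM(lvl) = 0 + 1 + 2 + 3 = 6.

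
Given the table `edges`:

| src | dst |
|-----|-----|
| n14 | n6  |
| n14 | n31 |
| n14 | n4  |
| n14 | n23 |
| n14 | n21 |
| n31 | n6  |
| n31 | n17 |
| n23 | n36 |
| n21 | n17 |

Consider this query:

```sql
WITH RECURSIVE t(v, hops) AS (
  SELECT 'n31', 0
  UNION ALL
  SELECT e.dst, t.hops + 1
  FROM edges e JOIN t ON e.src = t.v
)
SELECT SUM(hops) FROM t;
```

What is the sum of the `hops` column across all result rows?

Base: (n31, hops=0).
Iteration 1: edges from {n31} -> (n17, hops=1), (n6, hops=1).
Iteration 2: no outgoing edges from {n17,n6}; recursion stops.
SUM(hops) = 0 + 1 + 1 = 2.

2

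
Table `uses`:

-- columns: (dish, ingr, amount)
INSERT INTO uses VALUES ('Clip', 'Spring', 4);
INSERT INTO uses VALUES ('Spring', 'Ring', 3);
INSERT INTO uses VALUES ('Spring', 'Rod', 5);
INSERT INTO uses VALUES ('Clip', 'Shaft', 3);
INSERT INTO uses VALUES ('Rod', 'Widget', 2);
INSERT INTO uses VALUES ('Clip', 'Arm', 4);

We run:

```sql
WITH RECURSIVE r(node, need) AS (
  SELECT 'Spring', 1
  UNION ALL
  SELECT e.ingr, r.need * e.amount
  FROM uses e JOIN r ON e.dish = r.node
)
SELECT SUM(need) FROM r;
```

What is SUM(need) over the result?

Base: (Spring, need=1).
Iteration 1: components of {Spring} -> Ring = 1*3 = 3, Rod = 1*5 = 5.
Iteration 2: components of {Ring,Rod} -> Widget = 5*2 = 10.
Iteration 3: no further components; recursion stops.
SUM(need) = 1 + 3 + 5 + 10 = 19.

19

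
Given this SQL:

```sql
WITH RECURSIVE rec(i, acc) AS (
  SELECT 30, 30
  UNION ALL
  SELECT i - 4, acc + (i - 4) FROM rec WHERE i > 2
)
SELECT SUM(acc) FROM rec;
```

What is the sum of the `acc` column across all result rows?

744

Base: i=30, acc=30.
Iteration 1: 30 > 2 holds -> i = 30 - 4 = 26, acc = 30 + 26 = 56.
Iteration 2: 26 > 2 holds -> i = 26 - 4 = 22, acc = 56 + 22 = 78.
Iteration 3: 22 > 2 holds -> i = 22 - 4 = 18, acc = 78 + 18 = 96.
Iteration 4: 18 > 2 holds -> i = 18 - 4 = 14, acc = 96 + 14 = 110.
Iteration 5: 14 > 2 holds -> i = 14 - 4 = 10, acc = 110 + 10 = 120.
Iteration 6: 10 > 2 holds -> i = 10 - 4 = 6, acc = 120 + 6 = 126.
Iteration 7: 6 > 2 holds -> i = 6 - 4 = 2, acc = 126 + 2 = 128.
Iteration 8: 2 > 2 fails; recursion stops.
SUM(acc) = 30 + 56 + 78 + 96 + 110 + 120 + 126 + 128 = 744.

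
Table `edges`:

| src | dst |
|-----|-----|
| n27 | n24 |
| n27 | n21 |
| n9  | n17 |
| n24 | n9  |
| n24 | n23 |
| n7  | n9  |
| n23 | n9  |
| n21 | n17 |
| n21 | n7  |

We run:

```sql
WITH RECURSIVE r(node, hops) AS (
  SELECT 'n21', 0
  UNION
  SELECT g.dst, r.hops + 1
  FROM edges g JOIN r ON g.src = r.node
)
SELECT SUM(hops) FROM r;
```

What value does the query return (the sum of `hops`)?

Base: (n21, hops=0).
Iteration 1: edges from {n21} -> (n17, hops=1), (n7, hops=1).
Iteration 2: edges from {n17,n7} -> (n9, hops=2).
Iteration 3: edges from {n9} -> (n17, hops=3).
Iteration 4: no outgoing edges from {n17}; recursion stops.
SUM(hops) = 0 + 1 + 1 + 2 + 3 = 7.

7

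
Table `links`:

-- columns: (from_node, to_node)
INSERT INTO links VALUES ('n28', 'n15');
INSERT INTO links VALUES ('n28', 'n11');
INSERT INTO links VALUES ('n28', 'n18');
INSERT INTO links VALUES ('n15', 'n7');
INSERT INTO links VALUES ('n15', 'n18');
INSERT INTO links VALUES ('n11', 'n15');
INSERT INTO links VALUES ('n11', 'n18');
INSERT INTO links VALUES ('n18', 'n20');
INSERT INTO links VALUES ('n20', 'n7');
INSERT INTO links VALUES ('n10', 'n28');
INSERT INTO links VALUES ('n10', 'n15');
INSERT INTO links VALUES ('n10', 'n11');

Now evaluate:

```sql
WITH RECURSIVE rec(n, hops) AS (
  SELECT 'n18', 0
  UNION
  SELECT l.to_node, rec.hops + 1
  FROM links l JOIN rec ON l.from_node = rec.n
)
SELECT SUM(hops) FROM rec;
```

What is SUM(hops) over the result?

3

Base: (n18, hops=0).
Iteration 1: edges from {n18} -> (n20, hops=1).
Iteration 2: edges from {n20} -> (n7, hops=2).
Iteration 3: no outgoing edges from {n7}; recursion stops.
SUM(hops) = 0 + 1 + 2 = 3.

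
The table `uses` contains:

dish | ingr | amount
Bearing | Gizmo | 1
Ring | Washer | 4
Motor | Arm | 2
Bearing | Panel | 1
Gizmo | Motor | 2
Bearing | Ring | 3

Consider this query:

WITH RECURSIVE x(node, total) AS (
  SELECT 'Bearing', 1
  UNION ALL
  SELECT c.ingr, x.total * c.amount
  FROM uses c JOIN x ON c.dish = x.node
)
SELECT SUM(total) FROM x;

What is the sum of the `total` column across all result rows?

24

Base: (Bearing, total=1).
Iteration 1: components of {Bearing} -> Gizmo = 1*1 = 1, Panel = 1*1 = 1, Ring = 1*3 = 3.
Iteration 2: components of {Gizmo,Panel,Ring} -> Motor = 1*2 = 2, Washer = 3*4 = 12.
Iteration 3: components of {Motor,Washer} -> Arm = 2*2 = 4.
Iteration 4: no further components; recursion stops.
SUM(total) = 1 + 1 + 1 + 3 + 2 + 12 + 4 = 24.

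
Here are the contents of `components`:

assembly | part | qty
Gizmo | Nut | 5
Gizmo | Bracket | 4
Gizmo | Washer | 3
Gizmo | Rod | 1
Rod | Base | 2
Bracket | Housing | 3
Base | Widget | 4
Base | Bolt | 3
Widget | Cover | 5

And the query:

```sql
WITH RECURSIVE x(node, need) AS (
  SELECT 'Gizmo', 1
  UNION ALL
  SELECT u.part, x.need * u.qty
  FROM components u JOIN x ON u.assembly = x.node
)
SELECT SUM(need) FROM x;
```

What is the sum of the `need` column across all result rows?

82

Base: (Gizmo, need=1).
Iteration 1: components of {Gizmo} -> Bracket = 1*4 = 4, Nut = 1*5 = 5, Rod = 1*1 = 1, Washer = 1*3 = 3.
Iteration 2: components of {Bracket,Nut,Rod,Washer} -> Base = 1*2 = 2, Housing = 4*3 = 12.
Iteration 3: components of {Base,Housing} -> Bolt = 2*3 = 6, Widget = 2*4 = 8.
Iteration 4: components of {Bolt,Widget} -> Cover = 8*5 = 40.
Iteration 5: no further components; recursion stops.
SUM(need) = 1 + 5 + 4 + 3 + 1 + 12 + 2 + 8 + 6 + 40 = 82.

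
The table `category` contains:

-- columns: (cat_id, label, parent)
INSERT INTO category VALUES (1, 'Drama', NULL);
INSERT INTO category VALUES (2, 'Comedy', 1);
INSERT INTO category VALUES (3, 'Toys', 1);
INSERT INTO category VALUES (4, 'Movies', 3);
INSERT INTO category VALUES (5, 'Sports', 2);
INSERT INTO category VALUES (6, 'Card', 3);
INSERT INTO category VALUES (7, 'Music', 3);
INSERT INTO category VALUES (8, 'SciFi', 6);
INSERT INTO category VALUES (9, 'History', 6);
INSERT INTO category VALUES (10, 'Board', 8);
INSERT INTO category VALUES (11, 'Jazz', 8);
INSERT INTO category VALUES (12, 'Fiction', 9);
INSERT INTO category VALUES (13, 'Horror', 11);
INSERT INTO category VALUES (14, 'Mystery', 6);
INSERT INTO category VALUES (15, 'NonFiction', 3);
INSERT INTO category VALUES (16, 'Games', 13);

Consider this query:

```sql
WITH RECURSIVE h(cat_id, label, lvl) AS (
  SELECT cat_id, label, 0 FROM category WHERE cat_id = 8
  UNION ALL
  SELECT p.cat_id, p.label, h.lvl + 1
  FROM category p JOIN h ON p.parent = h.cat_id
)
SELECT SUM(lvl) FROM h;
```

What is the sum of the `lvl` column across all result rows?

7

Base: cat_id=8 (SciFi) at lvl 0.
Iteration 1: rows with parent in {8} -> Board (id 10, lvl 1), Jazz (id 11, lvl 1).
Iteration 2: rows with parent in {10,11} -> Horror (id 13, lvl 2).
Iteration 3: rows with parent in {13} -> Games (id 16, lvl 3).
Iteration 4: no rows with parent in {16}; recursion stops.
SUM(lvl) = 0 + 1 + 1 + 2 + 3 = 7.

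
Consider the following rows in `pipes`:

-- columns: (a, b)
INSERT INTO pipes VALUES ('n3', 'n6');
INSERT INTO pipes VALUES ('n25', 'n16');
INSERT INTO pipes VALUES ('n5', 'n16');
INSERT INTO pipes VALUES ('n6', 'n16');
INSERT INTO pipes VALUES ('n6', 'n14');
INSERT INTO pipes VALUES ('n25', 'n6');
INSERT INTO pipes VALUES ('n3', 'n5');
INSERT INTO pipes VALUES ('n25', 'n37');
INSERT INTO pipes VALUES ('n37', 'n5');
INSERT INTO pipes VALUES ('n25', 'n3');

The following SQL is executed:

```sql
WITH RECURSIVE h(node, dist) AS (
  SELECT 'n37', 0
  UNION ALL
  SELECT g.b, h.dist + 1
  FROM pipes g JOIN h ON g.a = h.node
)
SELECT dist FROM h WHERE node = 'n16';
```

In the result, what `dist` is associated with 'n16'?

Base: (n37, dist=0).
Iteration 1: edges from {n37} -> (n5, dist=1).
Iteration 2: edges from {n5} -> (n16, dist=2).
Iteration 3: no outgoing edges from {n16}; recursion stops.

2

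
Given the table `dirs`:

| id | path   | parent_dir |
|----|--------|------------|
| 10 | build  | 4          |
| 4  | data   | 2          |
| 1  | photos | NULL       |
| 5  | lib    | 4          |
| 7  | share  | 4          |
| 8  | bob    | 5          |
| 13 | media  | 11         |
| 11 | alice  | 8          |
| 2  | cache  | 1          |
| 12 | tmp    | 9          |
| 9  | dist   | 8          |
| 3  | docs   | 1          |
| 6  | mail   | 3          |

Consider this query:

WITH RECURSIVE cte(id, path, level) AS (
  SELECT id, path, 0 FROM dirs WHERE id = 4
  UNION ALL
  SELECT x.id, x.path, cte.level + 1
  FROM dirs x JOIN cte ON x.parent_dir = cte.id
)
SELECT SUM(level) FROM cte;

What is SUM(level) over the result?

Base: id=4 (data) at level 0.
Iteration 1: rows with parent_dir in {4} -> lib (id 5, level 1), share (id 7, level 1), build (id 10, level 1).
Iteration 2: rows with parent_dir in {5,7,10} -> bob (id 8, level 2).
Iteration 3: rows with parent_dir in {8} -> dist (id 9, level 3), alice (id 11, level 3).
Iteration 4: rows with parent_dir in {9,11} -> tmp (id 12, level 4), media (id 13, level 4).
Iteration 5: no rows with parent_dir in {12,13}; recursion stops.
SUM(level) = 0 + 1 + 1 + 1 + 2 + 3 + 3 + 4 + 4 = 19.

19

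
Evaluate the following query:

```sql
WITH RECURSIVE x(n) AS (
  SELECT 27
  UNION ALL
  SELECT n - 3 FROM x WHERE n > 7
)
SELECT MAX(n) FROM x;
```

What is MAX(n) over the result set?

27

Base: n=27.
Iteration 1: 27 > 7 holds -> n = 27 - 3 = 24.
Iteration 2: 24 > 7 holds -> n = 24 - 3 = 21.
Iteration 3: 21 > 7 holds -> n = 21 - 3 = 18.
Iteration 4: 18 > 7 holds -> n = 18 - 3 = 15.
Iteration 5: 15 > 7 holds -> n = 15 - 3 = 12.
Iteration 6: 12 > 7 holds -> n = 12 - 3 = 9.
Iteration 7: 9 > 7 holds -> n = 9 - 3 = 6.
Iteration 8: 6 > 7 fails; recursion stops.
n values: 27, 24, 21, 18, 15, 12, 9, 6; the maximum is 27.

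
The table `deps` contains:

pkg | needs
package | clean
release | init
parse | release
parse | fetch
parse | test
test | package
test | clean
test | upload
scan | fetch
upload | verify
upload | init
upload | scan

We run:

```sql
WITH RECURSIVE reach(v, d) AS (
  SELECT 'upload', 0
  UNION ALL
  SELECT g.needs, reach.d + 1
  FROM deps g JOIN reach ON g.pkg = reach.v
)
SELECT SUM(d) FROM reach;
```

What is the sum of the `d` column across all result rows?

5

Base: (upload, d=0).
Iteration 1: edges from {upload} -> (init, d=1), (scan, d=1), (verify, d=1).
Iteration 2: edges from {init,scan,verify} -> (fetch, d=2).
Iteration 3: no outgoing edges from {fetch}; recursion stops.
SUM(d) = 0 + 1 + 1 + 1 + 2 = 5.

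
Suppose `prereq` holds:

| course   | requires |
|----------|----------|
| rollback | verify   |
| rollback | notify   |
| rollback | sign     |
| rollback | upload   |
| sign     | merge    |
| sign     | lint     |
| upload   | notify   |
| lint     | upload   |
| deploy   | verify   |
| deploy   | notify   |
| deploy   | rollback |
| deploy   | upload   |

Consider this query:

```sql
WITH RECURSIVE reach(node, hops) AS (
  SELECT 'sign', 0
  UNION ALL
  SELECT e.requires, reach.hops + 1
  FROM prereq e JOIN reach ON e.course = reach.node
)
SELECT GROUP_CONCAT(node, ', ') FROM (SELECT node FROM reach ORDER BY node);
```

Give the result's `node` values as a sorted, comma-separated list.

Base: (sign, hops=0).
Iteration 1: edges from {sign} -> (lint, hops=1), (merge, hops=1).
Iteration 2: edges from {lint,merge} -> (upload, hops=2).
Iteration 3: edges from {upload} -> (notify, hops=3).
Iteration 4: no outgoing edges from {notify}; recursion stops.

lint, merge, notify, sign, upload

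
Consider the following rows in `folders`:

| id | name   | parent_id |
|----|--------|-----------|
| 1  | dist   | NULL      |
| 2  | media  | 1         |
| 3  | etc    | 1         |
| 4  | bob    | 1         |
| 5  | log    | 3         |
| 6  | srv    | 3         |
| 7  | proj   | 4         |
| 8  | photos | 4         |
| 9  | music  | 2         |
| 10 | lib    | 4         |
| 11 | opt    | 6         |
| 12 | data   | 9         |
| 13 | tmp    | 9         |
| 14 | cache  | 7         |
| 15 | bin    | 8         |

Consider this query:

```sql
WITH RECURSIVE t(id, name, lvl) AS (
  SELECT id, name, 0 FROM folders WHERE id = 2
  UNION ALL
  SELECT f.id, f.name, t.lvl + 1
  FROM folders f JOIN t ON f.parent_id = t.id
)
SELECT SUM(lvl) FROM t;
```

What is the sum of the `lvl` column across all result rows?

Base: id=2 (media) at lvl 0.
Iteration 1: rows with parent_id in {2} -> music (id 9, lvl 1).
Iteration 2: rows with parent_id in {9} -> data (id 12, lvl 2), tmp (id 13, lvl 2).
Iteration 3: no rows with parent_id in {12,13}; recursion stops.
SUM(lvl) = 0 + 1 + 2 + 2 = 5.

5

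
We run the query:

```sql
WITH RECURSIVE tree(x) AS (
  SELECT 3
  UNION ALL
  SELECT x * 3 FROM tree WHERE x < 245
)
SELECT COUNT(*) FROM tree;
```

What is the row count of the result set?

Base: x=3.
Iteration 1: 3 < 245 holds -> x = 3 * 3 = 9.
Iteration 2: 9 < 245 holds -> x = 9 * 3 = 27.
Iteration 3: 27 < 245 holds -> x = 27 * 3 = 81.
Iteration 4: 81 < 245 holds -> x = 81 * 3 = 243.
Iteration 5: 243 < 245 holds -> x = 243 * 3 = 729.
Iteration 6: 729 < 245 fails; recursion stops.
Total rows emitted: 6.

6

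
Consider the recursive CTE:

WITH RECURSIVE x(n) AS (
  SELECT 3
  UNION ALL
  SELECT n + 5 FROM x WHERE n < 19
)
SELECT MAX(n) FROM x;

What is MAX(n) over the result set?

Base: n=3.
Iteration 1: 3 < 19 holds -> n = 3 + 5 = 8.
Iteration 2: 8 < 19 holds -> n = 8 + 5 = 13.
Iteration 3: 13 < 19 holds -> n = 13 + 5 = 18.
Iteration 4: 18 < 19 holds -> n = 18 + 5 = 23.
Iteration 5: 23 < 19 fails; recursion stops.
n values: 3, 8, 13, 18, 23; the maximum is 23.

23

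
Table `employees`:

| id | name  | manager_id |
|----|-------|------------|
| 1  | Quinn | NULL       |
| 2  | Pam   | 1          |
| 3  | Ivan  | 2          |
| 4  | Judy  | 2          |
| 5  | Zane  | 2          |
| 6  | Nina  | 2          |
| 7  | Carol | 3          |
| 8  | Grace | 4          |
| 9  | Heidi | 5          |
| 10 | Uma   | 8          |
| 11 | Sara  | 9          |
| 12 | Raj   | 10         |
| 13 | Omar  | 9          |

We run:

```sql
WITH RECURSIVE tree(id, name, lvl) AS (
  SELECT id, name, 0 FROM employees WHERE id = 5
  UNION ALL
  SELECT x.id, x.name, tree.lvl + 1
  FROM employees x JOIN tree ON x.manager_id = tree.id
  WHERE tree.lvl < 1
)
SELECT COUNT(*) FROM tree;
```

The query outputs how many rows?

2

Base: id=5 (Zane) at lvl 0.
Iteration 1: rows with manager_id in {5} -> Heidi (id 9, lvl 1).
Iteration 2: lvl < 1 fails for all current rows; recursion stops.
Total rows emitted: 2.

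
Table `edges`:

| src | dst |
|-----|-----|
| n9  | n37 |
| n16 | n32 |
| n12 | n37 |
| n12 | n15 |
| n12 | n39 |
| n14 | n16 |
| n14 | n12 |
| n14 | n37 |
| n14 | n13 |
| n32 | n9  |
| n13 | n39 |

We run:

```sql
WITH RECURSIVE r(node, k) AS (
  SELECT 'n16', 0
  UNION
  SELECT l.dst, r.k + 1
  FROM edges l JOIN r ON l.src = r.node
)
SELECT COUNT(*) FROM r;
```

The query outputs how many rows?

4

Base: (n16, k=0).
Iteration 1: edges from {n16} -> (n32, k=1).
Iteration 2: edges from {n32} -> (n9, k=2).
Iteration 3: edges from {n9} -> (n37, k=3).
Iteration 4: no outgoing edges from {n37}; recursion stops.
Total rows emitted: 4.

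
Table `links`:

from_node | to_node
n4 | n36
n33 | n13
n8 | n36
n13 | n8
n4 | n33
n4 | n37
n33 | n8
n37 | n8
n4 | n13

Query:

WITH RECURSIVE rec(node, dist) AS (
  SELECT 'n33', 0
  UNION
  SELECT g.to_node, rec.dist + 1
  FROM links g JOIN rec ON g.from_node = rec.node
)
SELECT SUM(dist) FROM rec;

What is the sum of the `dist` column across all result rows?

Base: (n33, dist=0).
Iteration 1: edges from {n33} -> (n13, dist=1), (n8, dist=1).
Iteration 2: edges from {n13,n8} -> (n36, dist=2), (n8, dist=2).
Iteration 3: edges from {n36,n8} -> (n36, dist=3).
Iteration 4: no outgoing edges from {n36}; recursion stops.
SUM(dist) = 0 + 1 + 1 + 2 + 2 + 3 = 9.

9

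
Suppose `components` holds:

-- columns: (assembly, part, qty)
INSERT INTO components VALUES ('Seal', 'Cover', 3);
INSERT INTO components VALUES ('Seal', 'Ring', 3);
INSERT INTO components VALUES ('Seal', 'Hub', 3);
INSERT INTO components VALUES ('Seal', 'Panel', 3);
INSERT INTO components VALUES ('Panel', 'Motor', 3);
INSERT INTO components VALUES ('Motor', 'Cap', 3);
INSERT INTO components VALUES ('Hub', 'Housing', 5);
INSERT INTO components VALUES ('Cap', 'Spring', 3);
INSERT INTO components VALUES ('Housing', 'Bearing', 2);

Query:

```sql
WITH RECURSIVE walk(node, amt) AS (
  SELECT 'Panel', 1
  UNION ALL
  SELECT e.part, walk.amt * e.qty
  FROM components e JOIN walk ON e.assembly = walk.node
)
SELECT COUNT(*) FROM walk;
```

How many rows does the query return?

4

Base: (Panel, amt=1).
Iteration 1: components of {Panel} -> Motor = 1*3 = 3.
Iteration 2: components of {Motor} -> Cap = 3*3 = 9.
Iteration 3: components of {Cap} -> Spring = 9*3 = 27.
Iteration 4: no further components; recursion stops.
Total rows emitted: 4.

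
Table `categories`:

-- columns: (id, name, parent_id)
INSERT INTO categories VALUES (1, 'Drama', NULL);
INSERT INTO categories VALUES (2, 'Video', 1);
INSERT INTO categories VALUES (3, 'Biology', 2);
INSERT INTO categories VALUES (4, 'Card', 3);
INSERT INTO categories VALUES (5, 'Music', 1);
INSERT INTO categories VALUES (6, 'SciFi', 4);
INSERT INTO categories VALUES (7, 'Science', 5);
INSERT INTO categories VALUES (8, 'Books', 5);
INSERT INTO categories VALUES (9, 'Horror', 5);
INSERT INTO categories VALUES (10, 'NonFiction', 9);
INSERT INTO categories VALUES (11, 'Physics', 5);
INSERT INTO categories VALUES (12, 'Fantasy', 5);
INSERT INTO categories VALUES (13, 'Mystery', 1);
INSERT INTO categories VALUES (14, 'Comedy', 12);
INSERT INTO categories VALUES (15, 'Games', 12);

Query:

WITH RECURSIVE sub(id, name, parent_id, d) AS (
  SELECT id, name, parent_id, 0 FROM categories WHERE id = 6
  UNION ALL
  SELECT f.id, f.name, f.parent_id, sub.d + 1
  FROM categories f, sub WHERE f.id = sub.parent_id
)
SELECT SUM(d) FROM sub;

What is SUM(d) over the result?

10

Base: id=6 (SciFi), parent_id=4, d 0.
Iteration 1: join on id=4 -> Card (id 4, parent_id=3, d 1).
Iteration 2: join on id=3 -> Biology (id 3, parent_id=2, d 2).
Iteration 3: join on id=2 -> Video (id 2, parent_id=1, d 3).
Iteration 4: join on id=1 -> Drama (id 1, parent_id=NULL, d 4).
Iteration 5: parent_id is NULL; no match; recursion stops.
SUM(d) = 0 + 1 + 2 + 3 + 4 = 10.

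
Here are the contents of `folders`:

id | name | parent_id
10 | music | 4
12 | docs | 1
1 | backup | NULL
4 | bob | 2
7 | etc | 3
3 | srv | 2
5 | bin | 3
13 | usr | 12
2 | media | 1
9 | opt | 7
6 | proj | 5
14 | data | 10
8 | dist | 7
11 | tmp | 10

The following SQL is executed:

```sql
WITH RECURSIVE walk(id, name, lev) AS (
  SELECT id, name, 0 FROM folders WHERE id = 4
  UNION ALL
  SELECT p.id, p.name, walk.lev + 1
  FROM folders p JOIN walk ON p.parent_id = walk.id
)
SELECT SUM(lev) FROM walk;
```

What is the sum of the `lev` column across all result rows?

Base: id=4 (bob) at lev 0.
Iteration 1: rows with parent_id in {4} -> music (id 10, lev 1).
Iteration 2: rows with parent_id in {10} -> tmp (id 11, lev 2), data (id 14, lev 2).
Iteration 3: no rows with parent_id in {11,14}; recursion stops.
SUM(lev) = 0 + 1 + 2 + 2 = 5.

5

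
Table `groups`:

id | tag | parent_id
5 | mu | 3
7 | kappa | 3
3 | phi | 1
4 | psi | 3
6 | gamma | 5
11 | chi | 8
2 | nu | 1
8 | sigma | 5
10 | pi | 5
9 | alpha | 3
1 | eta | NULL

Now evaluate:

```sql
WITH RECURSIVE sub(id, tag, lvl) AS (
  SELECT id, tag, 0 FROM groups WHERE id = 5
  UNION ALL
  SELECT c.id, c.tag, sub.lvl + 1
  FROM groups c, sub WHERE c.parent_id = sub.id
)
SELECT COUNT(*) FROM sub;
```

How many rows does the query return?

Base: id=5 (mu) at lvl 0.
Iteration 1: rows with parent_id in {5} -> gamma (id 6, lvl 1), sigma (id 8, lvl 1), pi (id 10, lvl 1).
Iteration 2: rows with parent_id in {6,8,10} -> chi (id 11, lvl 2).
Iteration 3: no rows with parent_id in {11}; recursion stops.
Total rows emitted: 5.

5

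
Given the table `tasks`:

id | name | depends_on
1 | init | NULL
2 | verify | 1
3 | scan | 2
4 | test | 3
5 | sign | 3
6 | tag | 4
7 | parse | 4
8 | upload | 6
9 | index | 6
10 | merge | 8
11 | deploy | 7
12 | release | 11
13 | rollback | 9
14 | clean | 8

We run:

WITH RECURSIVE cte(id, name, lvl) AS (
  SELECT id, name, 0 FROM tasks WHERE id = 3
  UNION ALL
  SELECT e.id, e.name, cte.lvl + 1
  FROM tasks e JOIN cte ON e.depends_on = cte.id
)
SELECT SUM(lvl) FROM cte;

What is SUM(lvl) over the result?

Base: id=3 (scan) at lvl 0.
Iteration 1: rows with depends_on in {3} -> test (id 4, lvl 1), sign (id 5, lvl 1).
Iteration 2: rows with depends_on in {4,5} -> tag (id 6, lvl 2), parse (id 7, lvl 2).
Iteration 3: rows with depends_on in {6,7} -> upload (id 8, lvl 3), index (id 9, lvl 3), deploy (id 11, lvl 3).
Iteration 4: rows with depends_on in {8,9,11} -> merge (id 10, lvl 4), release (id 12, lvl 4), rollback (id 13, lvl 4), clean (id 14, lvl 4).
Iteration 5: no rows with depends_on in {10,12,13,14}; recursion stops.
SUM(lvl) = 0 + 1 + 1 + 2 + 2 + 3 + 3 + 3 + 4 + 4 + 4 + 4 = 31.

31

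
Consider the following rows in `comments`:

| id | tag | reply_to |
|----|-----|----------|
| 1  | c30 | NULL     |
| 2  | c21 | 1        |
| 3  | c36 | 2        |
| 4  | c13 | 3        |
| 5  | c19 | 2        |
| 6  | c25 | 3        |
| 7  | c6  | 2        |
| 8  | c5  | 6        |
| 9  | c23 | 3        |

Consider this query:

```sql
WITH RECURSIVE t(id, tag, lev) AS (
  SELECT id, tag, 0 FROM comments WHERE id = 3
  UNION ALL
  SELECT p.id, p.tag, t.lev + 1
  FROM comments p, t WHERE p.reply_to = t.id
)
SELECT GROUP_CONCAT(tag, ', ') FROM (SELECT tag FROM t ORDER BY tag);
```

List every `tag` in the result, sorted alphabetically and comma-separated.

c13, c23, c25, c36, c5

Base: id=3 (c36) at lev 0.
Iteration 1: rows with reply_to in {3} -> c13 (id 4, lev 1), c25 (id 6, lev 1), c23 (id 9, lev 1).
Iteration 2: rows with reply_to in {4,6,9} -> c5 (id 8, lev 2).
Iteration 3: no rows with reply_to in {8}; recursion stops.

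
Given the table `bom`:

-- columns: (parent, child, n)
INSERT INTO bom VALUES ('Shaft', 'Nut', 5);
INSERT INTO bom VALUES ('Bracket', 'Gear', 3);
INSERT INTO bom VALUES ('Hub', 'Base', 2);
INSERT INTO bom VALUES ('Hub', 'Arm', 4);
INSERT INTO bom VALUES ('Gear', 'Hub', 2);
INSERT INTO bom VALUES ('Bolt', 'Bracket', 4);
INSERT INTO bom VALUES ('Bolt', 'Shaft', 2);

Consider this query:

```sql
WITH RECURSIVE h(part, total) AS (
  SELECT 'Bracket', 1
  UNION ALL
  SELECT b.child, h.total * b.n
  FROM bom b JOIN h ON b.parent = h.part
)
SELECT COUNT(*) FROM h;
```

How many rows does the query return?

5

Base: (Bracket, total=1).
Iteration 1: components of {Bracket} -> Gear = 1*3 = 3.
Iteration 2: components of {Gear} -> Hub = 3*2 = 6.
Iteration 3: components of {Hub} -> Arm = 6*4 = 24, Base = 6*2 = 12.
Iteration 4: no further components; recursion stops.
Total rows emitted: 5.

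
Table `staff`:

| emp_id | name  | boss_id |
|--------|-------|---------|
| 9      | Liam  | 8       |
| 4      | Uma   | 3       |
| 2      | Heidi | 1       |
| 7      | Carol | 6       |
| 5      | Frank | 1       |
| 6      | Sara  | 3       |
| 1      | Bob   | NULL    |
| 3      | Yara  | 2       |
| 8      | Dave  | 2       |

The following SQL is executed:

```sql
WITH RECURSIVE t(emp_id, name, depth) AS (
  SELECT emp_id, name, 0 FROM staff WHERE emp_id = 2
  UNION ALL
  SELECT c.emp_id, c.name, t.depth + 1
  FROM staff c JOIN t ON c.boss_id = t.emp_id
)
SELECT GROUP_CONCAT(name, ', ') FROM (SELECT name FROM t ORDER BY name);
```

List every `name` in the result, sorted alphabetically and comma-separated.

Base: emp_id=2 (Heidi) at depth 0.
Iteration 1: rows with boss_id in {2} -> Yara (id 3, depth 1), Dave (id 8, depth 1).
Iteration 2: rows with boss_id in {3,8} -> Uma (id 4, depth 2), Sara (id 6, depth 2), Liam (id 9, depth 2).
Iteration 3: rows with boss_id in {4,6,9} -> Carol (id 7, depth 3).
Iteration 4: no rows with boss_id in {7}; recursion stops.

Carol, Dave, Heidi, Liam, Sara, Uma, Yara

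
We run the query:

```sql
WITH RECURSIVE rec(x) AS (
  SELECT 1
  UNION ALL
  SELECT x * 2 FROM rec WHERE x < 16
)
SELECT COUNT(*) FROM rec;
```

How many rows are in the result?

Base: x=1.
Iteration 1: 1 < 16 holds -> x = 1 * 2 = 2.
Iteration 2: 2 < 16 holds -> x = 2 * 2 = 4.
Iteration 3: 4 < 16 holds -> x = 4 * 2 = 8.
Iteration 4: 8 < 16 holds -> x = 8 * 2 = 16.
Iteration 5: 16 < 16 fails; recursion stops.
Total rows emitted: 5.

5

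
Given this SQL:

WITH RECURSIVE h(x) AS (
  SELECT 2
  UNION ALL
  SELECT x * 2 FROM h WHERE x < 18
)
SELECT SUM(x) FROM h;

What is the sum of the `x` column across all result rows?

Base: x=2.
Iteration 1: 2 < 18 holds -> x = 2 * 2 = 4.
Iteration 2: 4 < 18 holds -> x = 4 * 2 = 8.
Iteration 3: 8 < 18 holds -> x = 8 * 2 = 16.
Iteration 4: 16 < 18 holds -> x = 16 * 2 = 32.
Iteration 5: 32 < 18 fails; recursion stops.
SUM(x) = 2 + 4 + 8 + 16 + 32 = 62.

62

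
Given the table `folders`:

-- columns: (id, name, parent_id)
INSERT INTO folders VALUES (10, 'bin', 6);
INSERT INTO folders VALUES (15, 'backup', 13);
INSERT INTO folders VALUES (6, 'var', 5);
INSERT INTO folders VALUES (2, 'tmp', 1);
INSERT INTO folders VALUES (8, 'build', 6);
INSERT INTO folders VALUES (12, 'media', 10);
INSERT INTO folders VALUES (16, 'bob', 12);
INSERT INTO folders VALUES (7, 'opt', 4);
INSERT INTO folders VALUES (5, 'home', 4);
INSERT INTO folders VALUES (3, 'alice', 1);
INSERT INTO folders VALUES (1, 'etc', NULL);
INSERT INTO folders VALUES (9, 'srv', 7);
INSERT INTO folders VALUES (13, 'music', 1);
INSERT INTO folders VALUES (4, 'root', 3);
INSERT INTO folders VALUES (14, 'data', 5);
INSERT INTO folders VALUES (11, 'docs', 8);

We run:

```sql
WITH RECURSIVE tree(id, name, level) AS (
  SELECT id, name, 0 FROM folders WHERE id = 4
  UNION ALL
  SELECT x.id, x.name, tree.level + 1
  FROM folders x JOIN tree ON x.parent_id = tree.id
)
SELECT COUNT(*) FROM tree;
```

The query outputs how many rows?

11

Base: id=4 (root) at level 0.
Iteration 1: rows with parent_id in {4} -> home (id 5, level 1), opt (id 7, level 1).
Iteration 2: rows with parent_id in {5,7} -> var (id 6, level 2), srv (id 9, level 2), data (id 14, level 2).
Iteration 3: rows with parent_id in {6,9,14} -> build (id 8, level 3), bin (id 10, level 3).
Iteration 4: rows with parent_id in {8,10} -> docs (id 11, level 4), media (id 12, level 4).
Iteration 5: rows with parent_id in {11,12} -> bob (id 16, level 5).
Iteration 6: no rows with parent_id in {16}; recursion stops.
Total rows emitted: 11.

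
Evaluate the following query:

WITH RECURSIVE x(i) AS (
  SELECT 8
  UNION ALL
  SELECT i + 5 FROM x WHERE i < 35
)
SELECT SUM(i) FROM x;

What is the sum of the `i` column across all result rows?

Base: i=8.
Iteration 1: 8 < 35 holds -> i = 8 + 5 = 13.
Iteration 2: 13 < 35 holds -> i = 13 + 5 = 18.
Iteration 3: 18 < 35 holds -> i = 18 + 5 = 23.
Iteration 4: 23 < 35 holds -> i = 23 + 5 = 28.
Iteration 5: 28 < 35 holds -> i = 28 + 5 = 33.
Iteration 6: 33 < 35 holds -> i = 33 + 5 = 38.
Iteration 7: 38 < 35 fails; recursion stops.
SUM(i) = 8 + 13 + 18 + 23 + 28 + 33 + 38 = 161.

161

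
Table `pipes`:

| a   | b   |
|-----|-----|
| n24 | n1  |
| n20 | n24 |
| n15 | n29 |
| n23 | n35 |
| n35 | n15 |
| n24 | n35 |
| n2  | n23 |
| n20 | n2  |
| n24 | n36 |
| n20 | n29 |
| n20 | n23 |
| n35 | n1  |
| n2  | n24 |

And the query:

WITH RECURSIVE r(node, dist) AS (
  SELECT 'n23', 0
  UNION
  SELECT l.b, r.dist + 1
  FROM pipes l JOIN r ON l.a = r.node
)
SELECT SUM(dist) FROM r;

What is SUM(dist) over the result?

Base: (n23, dist=0).
Iteration 1: edges from {n23} -> (n35, dist=1).
Iteration 2: edges from {n35} -> (n1, dist=2), (n15, dist=2).
Iteration 3: edges from {n1,n15} -> (n29, dist=3).
Iteration 4: no outgoing edges from {n29}; recursion stops.
SUM(dist) = 0 + 1 + 2 + 2 + 3 = 8.

8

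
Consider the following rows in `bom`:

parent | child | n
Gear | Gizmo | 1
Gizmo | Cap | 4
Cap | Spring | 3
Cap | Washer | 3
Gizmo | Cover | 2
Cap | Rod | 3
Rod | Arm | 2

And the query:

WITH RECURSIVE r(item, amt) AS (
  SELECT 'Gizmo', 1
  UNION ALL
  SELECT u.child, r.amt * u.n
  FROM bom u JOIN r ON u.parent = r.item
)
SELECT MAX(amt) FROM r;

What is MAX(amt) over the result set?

Base: (Gizmo, amt=1).
Iteration 1: components of {Gizmo} -> Cap = 1*4 = 4, Cover = 1*2 = 2.
Iteration 2: components of {Cap,Cover} -> Rod = 4*3 = 12, Spring = 4*3 = 12, Washer = 4*3 = 12.
Iteration 3: components of {Rod,Spring,Washer} -> Arm = 12*2 = 24.
Iteration 4: no further components; recursion stops.
amt values: 1, 4, 2, 12, 12, 12, 24; the maximum is 24.

24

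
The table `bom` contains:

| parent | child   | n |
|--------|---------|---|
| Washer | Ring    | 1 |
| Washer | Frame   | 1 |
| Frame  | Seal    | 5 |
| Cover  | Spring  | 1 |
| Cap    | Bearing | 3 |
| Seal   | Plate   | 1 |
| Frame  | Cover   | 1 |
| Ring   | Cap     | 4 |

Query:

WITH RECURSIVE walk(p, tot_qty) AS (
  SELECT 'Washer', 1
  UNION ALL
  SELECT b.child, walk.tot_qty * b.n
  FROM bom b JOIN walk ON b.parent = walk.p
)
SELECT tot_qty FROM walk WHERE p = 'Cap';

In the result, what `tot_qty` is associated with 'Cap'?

4

Base: (Washer, tot_qty=1).
Iteration 1: components of {Washer} -> Frame = 1*1 = 1, Ring = 1*1 = 1.
Iteration 2: components of {Frame,Ring} -> Cap = 1*4 = 4, Cover = 1*1 = 1, Seal = 1*5 = 5.
Iteration 3: components of {Cap,Cover,Seal} -> Bearing = 4*3 = 12, Plate = 5*1 = 5, Spring = 1*1 = 1.
Iteration 4: no further components; recursion stops.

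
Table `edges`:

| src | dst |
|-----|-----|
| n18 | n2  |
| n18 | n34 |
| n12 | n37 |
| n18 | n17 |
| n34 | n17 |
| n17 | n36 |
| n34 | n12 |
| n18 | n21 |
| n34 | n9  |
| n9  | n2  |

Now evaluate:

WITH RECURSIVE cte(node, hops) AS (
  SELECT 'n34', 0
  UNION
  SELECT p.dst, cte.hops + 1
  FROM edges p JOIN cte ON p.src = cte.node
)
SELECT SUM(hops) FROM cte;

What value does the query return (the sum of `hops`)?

9

Base: (n34, hops=0).
Iteration 1: edges from {n34} -> (n12, hops=1), (n17, hops=1), (n9, hops=1).
Iteration 2: edges from {n12,n17,n9} -> (n2, hops=2), (n36, hops=2), (n37, hops=2).
Iteration 3: no outgoing edges from {n2,n36,n37}; recursion stops.
SUM(hops) = 0 + 1 + 1 + 1 + 2 + 2 + 2 = 9.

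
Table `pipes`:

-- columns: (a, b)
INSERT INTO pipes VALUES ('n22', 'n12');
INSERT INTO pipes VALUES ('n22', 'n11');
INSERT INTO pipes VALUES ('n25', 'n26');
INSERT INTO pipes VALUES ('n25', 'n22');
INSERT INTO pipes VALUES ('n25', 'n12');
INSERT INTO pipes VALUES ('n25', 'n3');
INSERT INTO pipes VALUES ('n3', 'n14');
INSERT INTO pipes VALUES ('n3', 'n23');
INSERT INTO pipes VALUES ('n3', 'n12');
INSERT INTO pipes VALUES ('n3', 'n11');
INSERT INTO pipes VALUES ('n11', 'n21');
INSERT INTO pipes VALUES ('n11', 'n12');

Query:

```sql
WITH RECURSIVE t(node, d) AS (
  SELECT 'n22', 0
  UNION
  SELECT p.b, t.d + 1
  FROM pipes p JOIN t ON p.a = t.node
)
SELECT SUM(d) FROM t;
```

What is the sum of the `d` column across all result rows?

Base: (n22, d=0).
Iteration 1: edges from {n22} -> (n11, d=1), (n12, d=1).
Iteration 2: edges from {n11,n12} -> (n12, d=2), (n21, d=2).
Iteration 3: no outgoing edges from {n12,n21}; recursion stops.
SUM(d) = 0 + 1 + 1 + 2 + 2 = 6.

6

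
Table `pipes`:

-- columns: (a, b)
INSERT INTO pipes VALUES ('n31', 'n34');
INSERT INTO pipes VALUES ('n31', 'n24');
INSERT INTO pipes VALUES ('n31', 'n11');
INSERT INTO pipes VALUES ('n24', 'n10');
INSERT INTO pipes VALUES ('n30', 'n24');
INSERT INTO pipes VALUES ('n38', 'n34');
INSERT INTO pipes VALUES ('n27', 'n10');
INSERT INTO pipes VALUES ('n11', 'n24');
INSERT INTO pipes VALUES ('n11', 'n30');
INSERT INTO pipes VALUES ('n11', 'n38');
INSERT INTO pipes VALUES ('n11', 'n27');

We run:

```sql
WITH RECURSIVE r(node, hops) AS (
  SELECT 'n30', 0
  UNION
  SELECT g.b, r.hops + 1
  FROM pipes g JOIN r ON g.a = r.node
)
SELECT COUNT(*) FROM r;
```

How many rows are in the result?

3

Base: (n30, hops=0).
Iteration 1: edges from {n30} -> (n24, hops=1).
Iteration 2: edges from {n24} -> (n10, hops=2).
Iteration 3: no outgoing edges from {n10}; recursion stops.
Total rows emitted: 3.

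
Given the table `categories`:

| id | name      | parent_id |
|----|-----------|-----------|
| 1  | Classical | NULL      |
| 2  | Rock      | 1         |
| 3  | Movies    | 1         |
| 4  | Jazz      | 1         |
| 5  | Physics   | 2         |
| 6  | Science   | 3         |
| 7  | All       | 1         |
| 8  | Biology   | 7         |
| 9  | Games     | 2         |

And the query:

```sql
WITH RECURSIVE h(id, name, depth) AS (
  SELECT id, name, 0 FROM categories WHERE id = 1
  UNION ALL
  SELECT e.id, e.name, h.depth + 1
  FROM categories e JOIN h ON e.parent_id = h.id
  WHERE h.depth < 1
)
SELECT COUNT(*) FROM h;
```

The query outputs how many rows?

Base: id=1 (Classical) at depth 0.
Iteration 1: rows with parent_id in {1} -> Rock (id 2, depth 1), Movies (id 3, depth 1), Jazz (id 4, depth 1), All (id 7, depth 1).
Iteration 2: depth < 1 fails for all current rows; recursion stops.
Total rows emitted: 5.

5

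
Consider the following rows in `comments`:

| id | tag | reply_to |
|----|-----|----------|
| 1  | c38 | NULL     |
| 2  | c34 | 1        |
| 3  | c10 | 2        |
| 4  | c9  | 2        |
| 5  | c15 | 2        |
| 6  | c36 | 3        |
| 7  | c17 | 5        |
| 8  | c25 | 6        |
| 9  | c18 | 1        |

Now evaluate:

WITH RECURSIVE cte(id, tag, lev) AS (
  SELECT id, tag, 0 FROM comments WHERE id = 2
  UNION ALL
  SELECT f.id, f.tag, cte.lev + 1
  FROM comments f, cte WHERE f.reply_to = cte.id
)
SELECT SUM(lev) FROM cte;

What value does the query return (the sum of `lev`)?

10

Base: id=2 (c34) at lev 0.
Iteration 1: rows with reply_to in {2} -> c10 (id 3, lev 1), c9 (id 4, lev 1), c15 (id 5, lev 1).
Iteration 2: rows with reply_to in {3,4,5} -> c36 (id 6, lev 2), c17 (id 7, lev 2).
Iteration 3: rows with reply_to in {6,7} -> c25 (id 8, lev 3).
Iteration 4: no rows with reply_to in {8}; recursion stops.
SUM(lev) = 0 + 1 + 1 + 1 + 2 + 2 + 3 = 10.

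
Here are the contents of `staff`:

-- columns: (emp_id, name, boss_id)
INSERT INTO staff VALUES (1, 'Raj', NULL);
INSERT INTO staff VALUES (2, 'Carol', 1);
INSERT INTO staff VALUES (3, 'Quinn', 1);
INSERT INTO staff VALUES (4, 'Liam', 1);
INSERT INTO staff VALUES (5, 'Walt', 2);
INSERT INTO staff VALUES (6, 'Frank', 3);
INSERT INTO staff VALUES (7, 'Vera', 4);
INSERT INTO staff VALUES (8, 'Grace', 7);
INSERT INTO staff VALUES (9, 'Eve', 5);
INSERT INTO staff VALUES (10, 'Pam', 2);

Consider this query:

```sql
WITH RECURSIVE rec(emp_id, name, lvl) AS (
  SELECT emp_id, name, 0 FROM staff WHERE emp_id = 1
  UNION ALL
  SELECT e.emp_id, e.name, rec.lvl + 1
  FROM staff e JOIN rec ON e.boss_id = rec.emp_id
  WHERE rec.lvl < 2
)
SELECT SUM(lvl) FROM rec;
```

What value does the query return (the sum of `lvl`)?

Base: emp_id=1 (Raj) at lvl 0.
Iteration 1: rows with boss_id in {1} -> Carol (id 2, lvl 1), Quinn (id 3, lvl 1), Liam (id 4, lvl 1).
Iteration 2: rows with boss_id in {2,3,4} -> Walt (id 5, lvl 2), Frank (id 6, lvl 2), Vera (id 7, lvl 2), Pam (id 10, lvl 2).
Iteration 3: lvl < 2 fails for all current rows; recursion stops.
SUM(lvl) = 0 + 1 + 1 + 1 + 2 + 2 + 2 + 2 = 11.

11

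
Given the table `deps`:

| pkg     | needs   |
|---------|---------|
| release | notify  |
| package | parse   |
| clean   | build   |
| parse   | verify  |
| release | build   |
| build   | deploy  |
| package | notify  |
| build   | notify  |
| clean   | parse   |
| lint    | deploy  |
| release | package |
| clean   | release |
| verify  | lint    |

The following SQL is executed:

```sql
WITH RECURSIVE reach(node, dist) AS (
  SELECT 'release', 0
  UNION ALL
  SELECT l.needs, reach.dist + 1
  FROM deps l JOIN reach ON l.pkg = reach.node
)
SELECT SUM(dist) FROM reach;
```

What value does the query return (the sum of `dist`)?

23

Base: (release, dist=0).
Iteration 1: edges from {release} -> (build, dist=1), (notify, dist=1), (package, dist=1).
Iteration 2: edges from {build,notify,package} -> (deploy, dist=2), (notify, dist=2) x2, (parse, dist=2). [UNION ALL keeps all 4 new rows, including repeats]
Iteration 3: edges from {deploy,notify,parse} -> (verify, dist=3).
Iteration 4: edges from {verify} -> (lint, dist=4).
Iteration 5: edges from {lint} -> (deploy, dist=5).
Iteration 6: no outgoing edges from {deploy}; recursion stops.
SUM(dist) = 0 + 1 + 1 + 1 + 2 + 2 + 2 + 2 + 3 + 4 + 5 = 23.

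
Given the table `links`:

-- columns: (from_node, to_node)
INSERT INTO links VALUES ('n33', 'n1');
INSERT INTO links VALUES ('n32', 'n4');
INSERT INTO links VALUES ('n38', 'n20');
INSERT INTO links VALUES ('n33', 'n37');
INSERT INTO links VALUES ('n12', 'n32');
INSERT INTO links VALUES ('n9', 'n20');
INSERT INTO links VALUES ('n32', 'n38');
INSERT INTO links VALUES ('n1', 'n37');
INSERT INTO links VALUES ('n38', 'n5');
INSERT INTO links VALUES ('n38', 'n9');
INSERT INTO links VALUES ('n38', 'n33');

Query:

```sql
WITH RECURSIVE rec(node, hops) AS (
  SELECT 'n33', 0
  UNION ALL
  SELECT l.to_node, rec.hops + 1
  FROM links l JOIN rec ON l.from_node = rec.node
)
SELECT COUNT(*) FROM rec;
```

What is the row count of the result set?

Base: (n33, hops=0).
Iteration 1: edges from {n33} -> (n1, hops=1), (n37, hops=1).
Iteration 2: edges from {n1,n37} -> (n37, hops=2).
Iteration 3: no outgoing edges from {n37}; recursion stops.
Total rows emitted: 4.

4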